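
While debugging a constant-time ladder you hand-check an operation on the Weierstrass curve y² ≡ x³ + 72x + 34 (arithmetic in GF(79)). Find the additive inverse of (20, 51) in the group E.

(20, 28)

-(20, 51) = (20, -51 mod 79) = (20, 28).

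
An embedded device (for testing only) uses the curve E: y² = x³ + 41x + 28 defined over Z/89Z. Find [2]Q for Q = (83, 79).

(21, 2)

tangent at (83, 79): λ = (3·83² + 41)/(2·79) ≡ 60/69. 69⁻¹ ≡ 40 (mod 89), so λ ≡ 60·40 ≡ 86.
  x = λ² - 83 - 83 = 7396 - 166 ≡ 21; y = λ·(83 - 21) - 79 ≡ 2. → (21, 2)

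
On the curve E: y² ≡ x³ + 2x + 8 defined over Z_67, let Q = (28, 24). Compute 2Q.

tangent at (28, 24): λ = (3·28² + 2)/(2·24) ≡ 9/48. 48⁻¹ ≡ 7 (mod 67), so λ ≡ 9·7 ≡ 63.
  x = λ² - 28 - 28 = 3969 - 56 ≡ 27; y = λ·(28 - 27) - 24 ≡ 39. → (27, 39)

(27, 39)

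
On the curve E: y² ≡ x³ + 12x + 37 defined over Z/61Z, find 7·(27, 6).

(9, 9)

Write G = (27, 6).
Double-and-add on 7 = (111)₂. Start with G = (27, 6) for the leading 1-bit.
double: tangent at (27, 6): λ = (3·27² + 12)/(2·6) ≡ 3/12. 12⁻¹ ≡ 56 (mod 61), so λ ≡ 3·56 ≡ 46.
  x = λ² - 27 - 27 = 2116 - 54 ≡ 49; y = λ·(27 - 49) - 6 ≡ 19. → (49, 19)
add G: (49, 19) + (27, 6). λ = (6 - 19)/(27 - 49) ≡ 48/39 mod 61. 39⁻¹ ≡ 36 (mod 61), so λ ≡ 20.
  x = λ² - 49 - 27 = 400 - 76 ≡ 19; y = λ·(49 - 19) - 19 ≡ 32. → (19, 32)
double: tangent at (19, 32): λ = (3·19² + 12)/(2·32) ≡ 58/3. 3⁻¹ ≡ 41 (mod 61), so λ ≡ 58·41 ≡ 60.
  x = λ² - 19 - 19 = 3600 - 38 ≡ 24; y = λ·(19 - 24) - 32 ≡ 34. → (24, 34)
add G: (24, 34) + (27, 6). λ = (6 - 34)/(27 - 24) ≡ 33/3 mod 61. 3⁻¹ ≡ 41 (mod 61) since 3·41 = 123 ≡ 1, so λ ≡ 11.
  x = λ² - 24 - 27 = 121 - 51 ≡ 9; y = λ·(24 - 9) - 34 ≡ 9. → (9, 9)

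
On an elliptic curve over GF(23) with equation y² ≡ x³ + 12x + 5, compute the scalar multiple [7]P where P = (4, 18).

(18, 21)

Double-and-add on 7 = (111)₂. Start with P = (4, 18) for the leading 1-bit.
double: tangent at (4, 18): λ = (3·4² + 12)/(2·18) ≡ 14/13. 13⁻¹ ≡ 16 (mod 23), so λ ≡ 14·16 ≡ 17.
  x = λ² - 4 - 4 = 289 - 8 ≡ 5; y = λ·(4 - 5) - 18 ≡ 11. → (5, 11)
add P: (5, 11) + (4, 18). λ = (18 - 11)/(4 - 5) ≡ 7/22 mod 23. 22⁻¹ ≡ 22 (mod 23), so λ ≡ 16.
  x = λ² - 5 - 4 = 256 - 9 ≡ 17; y = λ·(5 - 17) - 11 ≡ 4. → (17, 4)
double: tangent at (17, 4): λ = (3·17² + 12)/(2·4) ≡ 5/8. 8⁻¹ ≡ 3 (mod 23), so λ ≡ 5·3 ≡ 15.
  x = λ² - 17 - 17 = 225 - 34 ≡ 7; y = λ·(17 - 7) - 4 ≡ 8. → (7, 8)
add P: (7, 8) + (4, 18). λ = (18 - 8)/(4 - 7) ≡ 10/20 mod 23. 20⁻¹ ≡ 15 (mod 23) since 20·15 = 300 ≡ 1, so λ ≡ 12.
  x = λ² - 7 - 4 = 144 - 11 ≡ 18; y = λ·(7 - 18) - 8 ≡ 21. → (18, 21)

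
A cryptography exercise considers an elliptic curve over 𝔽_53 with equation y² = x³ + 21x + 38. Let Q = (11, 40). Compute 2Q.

tangent at (11, 40): λ = (3·11² + 21)/(2·40) ≡ 13/27. 27⁻¹ ≡ 2 (mod 53), so λ ≡ 13·2 ≡ 26.
  x = λ² - 11 - 11 = 676 - 22 ≡ 18; y = λ·(11 - 18) - 40 ≡ 43. → (18, 43)

(18, 43)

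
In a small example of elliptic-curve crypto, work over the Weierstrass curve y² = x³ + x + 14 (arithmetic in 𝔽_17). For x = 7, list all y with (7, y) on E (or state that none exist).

none

x³ + 1x + 14 = 364 ≡ 7 (mod 17).
7 is a non-residue mod 17; no y exists.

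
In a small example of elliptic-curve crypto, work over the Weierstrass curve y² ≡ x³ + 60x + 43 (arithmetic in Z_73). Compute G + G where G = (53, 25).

(56, 60)

tangent at (53, 25): λ = (3·53² + 60)/(2·25) ≡ 19/50. 50⁻¹ ≡ 19 (mod 73) since 50·19 = 950 ≡ 1, so λ ≡ 19·19 ≡ 69.
  x = λ² - 53 - 53 = 4761 - 106 ≡ 56; y = λ·(53 - 56) - 25 ≡ 60. → (56, 60)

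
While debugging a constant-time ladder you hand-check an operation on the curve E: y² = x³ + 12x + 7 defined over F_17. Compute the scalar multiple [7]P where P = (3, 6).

Repeated addition: build up to 7P.
2P: tangent at (3, 6): λ = (3·3² + 12)/(2·6) ≡ 5/12. 12⁻¹ ≡ 10 (mod 17), so λ ≡ 5·10 ≡ 16.
  x = λ² - 3 - 3 = 256 - 6 ≡ 12; y = λ·(3 - 12) - 6 ≡ 3. → (12, 3)
3P: (12, 3) + (3, 6). λ = (6 - 3)/(3 - 12) ≡ 3/8 mod 17. 8⁻¹ ≡ 15 (mod 17), so λ ≡ 11.
  x = λ² - 12 - 3 = 121 - 15 ≡ 4; y = λ·(12 - 4) - 3 ≡ 0. → (4, 0)
4P: (4, 0) + (3, 6). λ = (6 - 0)/(3 - 4) ≡ 6/16 mod 17. 16⁻¹ ≡ 16 (mod 17), so λ ≡ 11.
  x = λ² - 4 - 3 = 121 - 7 ≡ 12; y = λ·(4 - 12) - 0 ≡ 14. → (12, 14)
5P: (12, 14) + (3, 6). λ = (6 - 14)/(3 - 12) ≡ 9/8 mod 17. 8⁻¹ ≡ 15 (mod 17) since 8·15 = 120 ≡ 1, so λ ≡ 16.
  x = λ² - 12 - 3 = 256 - 15 ≡ 3; y = λ·(12 - 3) - 14 ≡ 11. → (3, 11)
6P: (3, 11) + (3, 6): same x and y₁ ≡ -y₂, so the sum is ∞.
7P: ∞ + (3, 6) = (3, 6) (identity).

(3, 6)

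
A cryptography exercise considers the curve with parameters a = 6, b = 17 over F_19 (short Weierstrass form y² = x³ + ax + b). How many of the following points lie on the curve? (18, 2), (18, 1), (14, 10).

0

(18, 2): 2² ≡ 4, rhs ≡ 10 → off.
(18, 1): 1² ≡ 1, rhs ≡ 10 → off.
(14, 10): 10² ≡ 5, rhs ≡ 14 → off.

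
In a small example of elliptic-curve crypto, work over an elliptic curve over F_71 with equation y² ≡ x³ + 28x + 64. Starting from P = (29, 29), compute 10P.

(23, 38)

Double-and-add on 10 = (1010)₂. Start with P = (29, 29) for the leading 1-bit.
double: tangent at (29, 29): λ = (3·29² + 28)/(2·29) ≡ 66/58. 58⁻¹ ≡ 60 (mod 71), so λ ≡ 66·60 ≡ 55.
  x = λ² - 29 - 29 = 3025 - 58 ≡ 56; y = λ·(29 - 56) - 29 ≡ 48. → (56, 48)
double: tangent at (56, 48): λ = (3·56² + 28)/(2·48) ≡ 64/25. 25⁻¹ ≡ 54 (mod 71) since 25·54 = 1350 ≡ 1, so λ ≡ 64·54 ≡ 48.
  x = λ² - 56 - 56 = 2304 - 112 ≡ 62; y = λ·(56 - 62) - 48 ≡ 19. → (62, 19)
add P: (62, 19) + (29, 29). λ = (29 - 19)/(29 - 62) ≡ 10/38 mod 71. 38⁻¹ ≡ 43 (mod 71), so λ ≡ 4.
  x = λ² - 62 - 29 = 16 - 91 ≡ 67; y = λ·(62 - 67) - 19 ≡ 32. → (67, 32)
double: tangent at (67, 32): λ = (3·67² + 28)/(2·32) ≡ 5/64. 64⁻¹ ≡ 10 (mod 71), so λ ≡ 5·10 ≡ 50.
  x = λ² - 67 - 67 = 2500 - 134 ≡ 23; y = λ·(67 - 23) - 32 ≡ 38. → (23, 38)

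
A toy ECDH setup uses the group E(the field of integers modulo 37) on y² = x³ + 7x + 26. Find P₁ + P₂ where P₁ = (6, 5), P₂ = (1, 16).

(23, 25)

(6, 5) + (1, 16). λ = (16 - 5)/(1 - 6) ≡ 11/32 mod 37. 32⁻¹ ≡ 22 (mod 37) since 32·22 = 704 ≡ 1, so λ ≡ 20.
  x = λ² - 6 - 1 = 400 - 7 ≡ 23; y = λ·(6 - 23) - 5 ≡ 25. → (23, 25)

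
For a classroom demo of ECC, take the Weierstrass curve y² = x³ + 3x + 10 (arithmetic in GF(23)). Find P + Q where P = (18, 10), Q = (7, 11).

(2, 22)

(18, 10) + (7, 11). λ = (11 - 10)/(7 - 18) ≡ 1/12 mod 23. 12⁻¹ ≡ 2 (mod 23) since 12·2 = 24 ≡ 1, so λ ≡ 2.
  x = λ² - 18 - 7 = 4 - 25 ≡ 2; y = λ·(18 - 2) - 10 ≡ 22. → (2, 22)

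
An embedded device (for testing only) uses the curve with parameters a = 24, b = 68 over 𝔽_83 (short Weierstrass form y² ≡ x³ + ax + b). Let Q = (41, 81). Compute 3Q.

(70, 76)

Repeated addition: build up to 3Q.
2Q: tangent at (41, 81): λ = (3·41² + 24)/(2·81) ≡ 4/79. 79⁻¹ ≡ 62 (mod 83) since 79·62 = 4898 ≡ 1, so λ ≡ 4·62 ≡ 82.
  x = λ² - 41 - 41 = 6724 - 82 ≡ 2; y = λ·(41 - 2) - 81 ≡ 46. → (2, 46)
3Q: (2, 46) + (41, 81). λ = (81 - 46)/(41 - 2) ≡ 35/39 mod 83. 39⁻¹ ≡ 66 (mod 83), so λ ≡ 69.
  x = λ² - 2 - 41 = 4761 - 43 ≡ 70; y = λ·(2 - 70) - 46 ≡ 76. → (70, 76)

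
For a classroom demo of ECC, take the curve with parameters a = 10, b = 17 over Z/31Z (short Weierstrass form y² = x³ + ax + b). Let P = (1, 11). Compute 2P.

(2, 18)

tangent at (1, 11): λ = (3·1² + 10)/(2·11) ≡ 13/22. 22⁻¹ ≡ 24 (mod 31), so λ ≡ 13·24 ≡ 2.
  x = λ² - 1 - 1 = 4 - 2 ≡ 2; y = λ·(1 - 2) - 11 ≡ 18. → (2, 18)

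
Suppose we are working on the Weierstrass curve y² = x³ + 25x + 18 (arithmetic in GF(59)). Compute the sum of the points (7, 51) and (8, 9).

(38, 12)

(7, 51) + (8, 9). λ = (9 - 51)/(8 - 7) ≡ 17/1 mod 59. 1⁻¹ ≡ 1 (mod 59) since 1·1 = 1 ≡ 1, so λ ≡ 17.
  x = λ² - 7 - 8 = 289 - 15 ≡ 38; y = λ·(7 - 38) - 51 ≡ 12. → (38, 12)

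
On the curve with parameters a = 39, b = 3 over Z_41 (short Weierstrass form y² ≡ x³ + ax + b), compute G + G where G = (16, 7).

tangent at (16, 7): λ = (3·16² + 39)/(2·7) ≡ 28/14. 14⁻¹ ≡ 3 (mod 41), so λ ≡ 28·3 ≡ 2.
  x = λ² - 16 - 16 = 4 - 32 ≡ 13; y = λ·(16 - 13) - 7 ≡ 40. → (13, 40)

(13, 40)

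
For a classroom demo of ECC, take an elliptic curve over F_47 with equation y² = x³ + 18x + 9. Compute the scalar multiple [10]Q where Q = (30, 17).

Repeated addition: build up to 10Q.
2Q: tangent at (30, 17): λ = (3·30² + 18)/(2·17) ≡ 39/34. 34⁻¹ ≡ 18 (mod 47), so λ ≡ 39·18 ≡ 44.
  x = λ² - 30 - 30 = 1936 - 60 ≡ 43; y = λ·(30 - 43) - 17 ≡ 22. → (43, 22)
3Q: (43, 22) + (30, 17). λ = (17 - 22)/(30 - 43) ≡ 42/34 mod 47. 34⁻¹ ≡ 18 (mod 47) since 34·18 = 612 ≡ 1, so λ ≡ 4.
  x = λ² - 43 - 30 = 16 - 73 ≡ 37; y = λ·(43 - 37) - 22 ≡ 2. → (37, 2)
4Q: (37, 2) + (30, 17). λ = (17 - 2)/(30 - 37) ≡ 15/40 mod 47. 40⁻¹ ≡ 20 (mod 47) since 40·20 = 800 ≡ 1, so λ ≡ 18.
  x = λ² - 37 - 30 = 324 - 67 ≡ 22; y = λ·(37 - 22) - 2 ≡ 33. → (22, 33)
5Q: (22, 33) + (30, 17). λ = (17 - 33)/(30 - 22) ≡ 31/8 mod 47. 8⁻¹ ≡ 6 (mod 47), so λ ≡ 45.
  x = λ² - 22 - 30 = 2025 - 52 ≡ 46; y = λ·(22 - 46) - 33 ≡ 15. → (46, 15)
6Q: (46, 15) + (30, 17). λ = (17 - 15)/(30 - 46) ≡ 2/31 mod 47. 31⁻¹ ≡ 44 (mod 47), so λ ≡ 41.
  x = λ² - 46 - 30 = 1681 - 76 ≡ 7; y = λ·(46 - 7) - 15 ≡ 33. → (7, 33)
7Q: (7, 33) + (30, 17). λ = (17 - 33)/(30 - 7) ≡ 31/23 mod 47. 23⁻¹ ≡ 45 (mod 47), so λ ≡ 32.
  x = λ² - 7 - 30 = 1024 - 37 ≡ 0; y = λ·(7 - 0) - 33 ≡ 3. → (0, 3)
8Q: (0, 3) + (30, 17). λ = (17 - 3)/(30 - 0) ≡ 14/30 mod 47. 30⁻¹ ≡ 11 (mod 47), so λ ≡ 13.
  x = λ² - 0 - 30 = 169 - 30 ≡ 45; y = λ·(0 - 45) - 3 ≡ 23. → (45, 23)
9Q: (45, 23) + (30, 17). λ = (17 - 23)/(30 - 45) ≡ 41/32 mod 47. 32⁻¹ ≡ 25 (mod 47) since 32·25 = 800 ≡ 1, so λ ≡ 38.
  x = λ² - 45 - 30 = 1444 - 75 ≡ 6; y = λ·(45 - 6) - 23 ≡ 2. → (6, 2)
10Q: (6, 2) + (30, 17). λ = (17 - 2)/(30 - 6) ≡ 15/24 mod 47. 24⁻¹ ≡ 2 (mod 47), so λ ≡ 30.
  x = λ² - 6 - 30 = 900 - 36 ≡ 18; y = λ·(6 - 18) - 2 ≡ 14. → (18, 14)

(18, 14)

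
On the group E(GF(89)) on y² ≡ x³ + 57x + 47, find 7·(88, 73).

Write Q = (88, 73).
Double-and-add on 7 = (111)₂. Start with Q = (88, 73) for the leading 1-bit.
double: tangent at (88, 73): λ = (3·88² + 57)/(2·73) ≡ 60/57. 57⁻¹ ≡ 25 (mod 89), so λ ≡ 60·25 ≡ 76.
  x = λ² - 88 - 88 = 5776 - 176 ≡ 82; y = λ·(88 - 82) - 73 ≡ 27. → (82, 27)
add Q: (82, 27) + (88, 73). λ = (73 - 27)/(88 - 82) ≡ 46/6 mod 89. 6⁻¹ ≡ 15 (mod 89), so λ ≡ 67.
  x = λ² - 82 - 88 = 4489 - 170 ≡ 47; y = λ·(82 - 47) - 27 ≡ 4. → (47, 4)
double: tangent at (47, 4): λ = (3·47² + 57)/(2·4) ≡ 9/8. 8⁻¹ ≡ 78 (mod 89), so λ ≡ 9·78 ≡ 79.
  x = λ² - 47 - 47 = 6241 - 94 ≡ 6; y = λ·(47 - 6) - 4 ≡ 31. → (6, 31)
add Q: (6, 31) + (88, 73). λ = (73 - 31)/(88 - 6) ≡ 42/82 mod 89. 82⁻¹ ≡ 38 (mod 89) since 82·38 = 3116 ≡ 1, so λ ≡ 83.
  x = λ² - 6 - 88 = 6889 - 94 ≡ 31; y = λ·(6 - 31) - 31 ≡ 30. → (31, 30)

(31, 30)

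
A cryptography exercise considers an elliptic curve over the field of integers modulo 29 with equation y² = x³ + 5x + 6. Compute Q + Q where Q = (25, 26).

(24, 28)

tangent at (25, 26): λ = (3·25² + 5)/(2·26) ≡ 24/23. 23⁻¹ ≡ 24 (mod 29), so λ ≡ 24·24 ≡ 25.
  x = λ² - 25 - 25 = 625 - 50 ≡ 24; y = λ·(25 - 24) - 26 ≡ 28. → (24, 28)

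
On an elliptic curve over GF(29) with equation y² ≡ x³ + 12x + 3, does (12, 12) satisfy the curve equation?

no

y² = 12² ≡ 28; x³ + 12x + 3 = 1875 ≡ 19 (mod 29). 28 ≠ 19.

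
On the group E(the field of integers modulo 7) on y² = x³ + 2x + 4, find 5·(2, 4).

O

Write Q = (2, 4).
Double-and-add on 5 = (101)₂. Start with Q = (2, 4) for the leading 1-bit.
double: tangent at (2, 4): λ = (3·2² + 2)/(2·4) ≡ 0/1. 1⁻¹ ≡ 1 (mod 7) since 1·1 = 1 ≡ 1, so λ ≡ 0·1 ≡ 0.
  x = λ² - 2 - 2 = 0 - 4 ≡ 3; y = λ·(2 - 3) - 4 ≡ 3. → (3, 3)
double: tangent at (3, 3): λ = (3·3² + 2)/(2·3) ≡ 1/6. 6⁻¹ ≡ 6 (mod 7) since 6·6 = 36 ≡ 1, so λ ≡ 1·6 ≡ 6.
  x = λ² - 3 - 3 = 36 - 6 ≡ 2; y = λ·(3 - 2) - 3 ≡ 3. → (2, 3)
add Q: (2, 3) + (2, 4): same x and y₁ ≡ -y₂, so the sum is O.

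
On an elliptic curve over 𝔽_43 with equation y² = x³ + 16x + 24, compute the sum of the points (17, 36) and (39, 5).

(17, 36) + (39, 5). λ = (5 - 36)/(39 - 17) ≡ 12/22 mod 43. 22⁻¹ ≡ 2 (mod 43) since 22·2 = 44 ≡ 1, so λ ≡ 24.
  x = λ² - 17 - 39 = 576 - 56 ≡ 4; y = λ·(17 - 4) - 36 ≡ 18. → (4, 18)

(4, 18)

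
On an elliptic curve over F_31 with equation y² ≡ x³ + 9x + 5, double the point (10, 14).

tangent at (10, 14): λ = (3·10² + 9)/(2·14) ≡ 30/28. 28⁻¹ ≡ 10 (mod 31) since 28·10 = 280 ≡ 1, so λ ≡ 30·10 ≡ 21.
  x = λ² - 10 - 10 = 441 - 20 ≡ 18; y = λ·(10 - 18) - 14 ≡ 4. → (18, 4)

(18, 4)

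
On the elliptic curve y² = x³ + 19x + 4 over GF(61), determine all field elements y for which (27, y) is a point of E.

x³ + 19x + 4 = 20200 ≡ 9 (mod 61).
Square roots of 9 mod 61: 3 and 58 (since 3² = 9 ≡ 9).

3, 58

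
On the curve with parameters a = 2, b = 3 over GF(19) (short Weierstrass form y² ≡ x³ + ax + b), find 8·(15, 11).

Write Q = (15, 11).
Double-and-add on 8 = (1000)₂. Start with Q = (15, 11) for the leading 1-bit.
double: tangent at (15, 11): λ = (3·15² + 2)/(2·11) ≡ 12/3. 3⁻¹ ≡ 13 (mod 19), so λ ≡ 12·13 ≡ 4.
  x = λ² - 15 - 15 = 16 - 30 ≡ 5; y = λ·(15 - 5) - 11 ≡ 10. → (5, 10)
double: tangent at (5, 10): λ = (3·5² + 2)/(2·10) ≡ 1/1. 1⁻¹ ≡ 1 (mod 19) since 1·1 = 1 ≡ 1, so λ ≡ 1·1 ≡ 1.
  x = λ² - 5 - 5 = 1 - 10 ≡ 10; y = λ·(5 - 10) - 10 ≡ 4. → (10, 4)
double: tangent at (10, 4): λ = (3·10² + 2)/(2·4) ≡ 17/8. 8⁻¹ ≡ 12 (mod 19), so λ ≡ 17·12 ≡ 14.
  x = λ² - 10 - 10 = 196 - 20 ≡ 5; y = λ·(10 - 5) - 4 ≡ 9. → (5, 9)

(5, 9)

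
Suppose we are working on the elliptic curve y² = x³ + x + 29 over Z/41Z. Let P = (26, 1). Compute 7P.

(14, 9)

Repeated addition: build up to 7P.
2P: tangent at (26, 1): λ = (3·26² + 1)/(2·1) ≡ 20/2. 2⁻¹ ≡ 21 (mod 41), so λ ≡ 20·21 ≡ 10.
  x = λ² - 26 - 26 = 100 - 52 ≡ 7; y = λ·(26 - 7) - 1 ≡ 25. → (7, 25)
3P: (7, 25) + (26, 1). λ = (1 - 25)/(26 - 7) ≡ 17/19 mod 41. 19⁻¹ ≡ 13 (mod 41) since 19·13 = 247 ≡ 1, so λ ≡ 16.
  x = λ² - 7 - 26 = 256 - 33 ≡ 18; y = λ·(7 - 18) - 25 ≡ 4. → (18, 4)
4P: (18, 4) + (26, 1). λ = (1 - 4)/(26 - 18) ≡ 38/8 mod 41. 8⁻¹ ≡ 36 (mod 41), so λ ≡ 15.
  x = λ² - 18 - 26 = 225 - 44 ≡ 17; y = λ·(18 - 17) - 4 ≡ 11. → (17, 11)
5P: (17, 11) + (26, 1). λ = (1 - 11)/(26 - 17) ≡ 31/9 mod 41. 9⁻¹ ≡ 32 (mod 41) since 9·32 = 288 ≡ 1, so λ ≡ 8.
  x = λ² - 17 - 26 = 64 - 43 ≡ 21; y = λ·(17 - 21) - 11 ≡ 39. → (21, 39)
6P: (21, 39) + (26, 1). λ = (1 - 39)/(26 - 21) ≡ 3/5 mod 41. 5⁻¹ ≡ 33 (mod 41), so λ ≡ 17.
  x = λ² - 21 - 26 = 289 - 47 ≡ 37; y = λ·(21 - 37) - 39 ≡ 17. → (37, 17)
7P: (37, 17) + (26, 1). λ = (1 - 17)/(26 - 37) ≡ 25/30 mod 41. 30⁻¹ ≡ 26 (mod 41) since 30·26 = 780 ≡ 1, so λ ≡ 35.
  x = λ² - 37 - 26 = 1225 - 63 ≡ 14; y = λ·(37 - 14) - 17 ≡ 9. → (14, 9)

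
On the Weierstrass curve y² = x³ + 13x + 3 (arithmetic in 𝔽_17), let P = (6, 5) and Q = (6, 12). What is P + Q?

O

The two points share x = 6 and their y-coordinates satisfy 5 + 12 ≡ 0 (mod 17), so they are inverses. Their sum is O.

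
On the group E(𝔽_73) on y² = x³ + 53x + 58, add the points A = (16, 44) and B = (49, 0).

(16, 44) + (49, 0). λ = (0 - 44)/(49 - 16) ≡ 29/33 mod 73. 33⁻¹ ≡ 31 (mod 73), so λ ≡ 23.
  x = λ² - 16 - 49 = 529 - 65 ≡ 26; y = λ·(16 - 26) - 44 ≡ 18. → (26, 18)

(26, 18)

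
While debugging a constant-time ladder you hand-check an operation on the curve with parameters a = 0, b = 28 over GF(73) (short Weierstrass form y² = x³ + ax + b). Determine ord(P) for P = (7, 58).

7

2P: tangent at (7, 58): λ = (3·7² + 0)/(2·58) ≡ 1/43. 43⁻¹ ≡ 17 (mod 73) since 43·17 = 731 ≡ 1, so λ ≡ 1·17 ≡ 17.
  x = λ² - 7 - 7 = 289 - 14 ≡ 56; y = λ·(7 - 56) - 58 ≡ 58. → (56, 58)
3P: (56, 58) + (7, 58). λ = (58 - 58)/(7 - 56) ≡ 0/24 mod 73. 24⁻¹ ≡ 70 (mod 73) since 24·70 = 1680 ≡ 1, so λ ≡ 0.
  x = λ² - 56 - 7 = 0 - 63 ≡ 10; y = λ·(56 - 10) - 58 ≡ 15. → (10, 15)
4P: (10, 15) + (7, 58). λ = (58 - 15)/(7 - 10) ≡ 43/70 mod 73. 70⁻¹ ≡ 24 (mod 73), so λ ≡ 10.
  x = λ² - 10 - 7 = 100 - 17 ≡ 10; y = λ·(10 - 10) - 15 ≡ 58. → (10, 58)
5P: (10, 58) + (7, 58). λ = (58 - 58)/(7 - 10) ≡ 0/70 mod 73. 70⁻¹ ≡ 24 (mod 73) since 70·24 = 1680 ≡ 1, so λ ≡ 0.
  x = λ² - 10 - 7 = 0 - 17 ≡ 56; y = λ·(10 - 56) - 58 ≡ 15. → (56, 15)
6P: (56, 15) + (7, 58). λ = (58 - 15)/(7 - 56) ≡ 43/24 mod 73. 24⁻¹ ≡ 70 (mod 73), so λ ≡ 17.
  x = λ² - 56 - 7 = 289 - 63 ≡ 7; y = λ·(56 - 7) - 15 ≡ 15. → (7, 15)
7P: (7, 15) + (7, 58): same x and y₁ ≡ -y₂, so the sum is 𝒪.
7P = 𝒪, so the order is 7.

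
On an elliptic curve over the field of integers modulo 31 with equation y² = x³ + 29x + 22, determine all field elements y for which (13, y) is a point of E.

none

x³ + 29x + 22 = 2596 ≡ 23 (mod 31).
23 is a non-residue mod 31; no y exists.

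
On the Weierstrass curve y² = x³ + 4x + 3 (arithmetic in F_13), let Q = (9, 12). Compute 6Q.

Repeated addition: build up to 6Q.
2Q: tangent at (9, 12): λ = (3·9² + 4)/(2·12) ≡ 0/11. 11⁻¹ ≡ 6 (mod 13) since 11·6 = 66 ≡ 1, so λ ≡ 0·6 ≡ 0.
  x = λ² - 9 - 9 = 0 - 18 ≡ 8; y = λ·(9 - 8) - 12 ≡ 1. → (8, 1)
3Q: (8, 1) + (9, 12). λ = (12 - 1)/(9 - 8) ≡ 11/1 mod 13. 1⁻¹ ≡ 1 (mod 13) since 1·1 = 1 ≡ 1, so λ ≡ 11.
  x = λ² - 8 - 9 = 121 - 17 ≡ 0; y = λ·(8 - 0) - 1 ≡ 9. → (0, 9)
4Q: (0, 9) + (9, 12). λ = (12 - 9)/(9 - 0) ≡ 3/9 mod 13. 9⁻¹ ≡ 3 (mod 13), so λ ≡ 9.
  x = λ² - 0 - 9 = 81 - 9 ≡ 7; y = λ·(0 - 7) - 9 ≡ 6. → (7, 6)
5Q: (7, 6) + (9, 12). λ = (12 - 6)/(9 - 7) ≡ 6/2 mod 13. 2⁻¹ ≡ 7 (mod 13), so λ ≡ 3.
  x = λ² - 7 - 9 = 9 - 16 ≡ 6; y = λ·(7 - 6) - 6 ≡ 10. → (6, 10)
6Q: (6, 10) + (9, 12). λ = (12 - 10)/(9 - 6) ≡ 2/3 mod 13. 3⁻¹ ≡ 9 (mod 13) since 3·9 = 27 ≡ 1, so λ ≡ 5.
  x = λ² - 6 - 9 = 25 - 15 ≡ 10; y = λ·(6 - 10) - 10 ≡ 9. → (10, 9)

(10, 9)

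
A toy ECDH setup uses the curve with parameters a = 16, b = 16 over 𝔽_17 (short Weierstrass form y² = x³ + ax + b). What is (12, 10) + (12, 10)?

tangent at (12, 10): λ = (3·12² + 16)/(2·10) ≡ 6/3. 3⁻¹ ≡ 6 (mod 17), so λ ≡ 6·6 ≡ 2.
  x = λ² - 12 - 12 = 4 - 24 ≡ 14; y = λ·(12 - 14) - 10 ≡ 3. → (14, 3)

(14, 3)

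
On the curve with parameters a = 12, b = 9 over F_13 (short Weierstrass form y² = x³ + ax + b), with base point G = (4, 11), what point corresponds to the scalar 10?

(1, 10)

Double-and-add on 10 = (1010)₂. Start with G = (4, 11) for the leading 1-bit.
double: tangent at (4, 11): λ = (3·4² + 12)/(2·11) ≡ 8/9. 9⁻¹ ≡ 3 (mod 13) since 9·3 = 27 ≡ 1, so λ ≡ 8·3 ≡ 11.
  x = λ² - 4 - 4 = 121 - 8 ≡ 9; y = λ·(4 - 9) - 11 ≡ 12. → (9, 12)
double: tangent at (9, 12): λ = (3·9² + 12)/(2·12) ≡ 8/11. 11⁻¹ ≡ 6 (mod 13), so λ ≡ 8·6 ≡ 9.
  x = λ² - 9 - 9 = 81 - 18 ≡ 11; y = λ·(9 - 11) - 12 ≡ 9. → (11, 9)
add G: (11, 9) + (4, 11). λ = (11 - 9)/(4 - 11) ≡ 2/6 mod 13. 6⁻¹ ≡ 11 (mod 13) since 6·11 = 66 ≡ 1, so λ ≡ 9.
  x = λ² - 11 - 4 = 81 - 15 ≡ 1; y = λ·(11 - 1) - 9 ≡ 3. → (1, 3)
double: tangent at (1, 3): λ = (3·1² + 12)/(2·3) ≡ 2/6. 6⁻¹ ≡ 11 (mod 13), so λ ≡ 2·11 ≡ 9.
  x = λ² - 1 - 1 = 81 - 2 ≡ 1; y = λ·(1 - 1) - 3 ≡ 10. → (1, 10)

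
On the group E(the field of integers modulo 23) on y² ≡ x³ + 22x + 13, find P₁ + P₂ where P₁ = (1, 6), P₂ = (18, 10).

(7, 21)

(1, 6) + (18, 10). λ = (10 - 6)/(18 - 1) ≡ 4/17 mod 23. 17⁻¹ ≡ 19 (mod 23), so λ ≡ 7.
  x = λ² - 1 - 18 = 49 - 19 ≡ 7; y = λ·(1 - 7) - 6 ≡ 21. → (7, 21)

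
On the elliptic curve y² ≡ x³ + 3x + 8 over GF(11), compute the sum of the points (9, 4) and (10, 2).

(9, 4) + (10, 2). λ = (2 - 4)/(10 - 9) ≡ 9/1 mod 11. 1⁻¹ ≡ 1 (mod 11), so λ ≡ 9.
  x = λ² - 9 - 10 = 81 - 19 ≡ 7; y = λ·(9 - 7) - 4 ≡ 3. → (7, 3)

(7, 3)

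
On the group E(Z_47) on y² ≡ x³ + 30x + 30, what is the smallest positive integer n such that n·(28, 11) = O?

2P: tangent at (28, 11): λ = (3·28² + 30)/(2·11) ≡ 32/22. 22⁻¹ ≡ 15 (mod 47) since 22·15 = 330 ≡ 1, so λ ≡ 32·15 ≡ 10.
  x = λ² - 28 - 28 = 100 - 56 ≡ 44; y = λ·(28 - 44) - 11 ≡ 17. → (44, 17)
3P: (44, 17) + (28, 11). λ = (11 - 17)/(28 - 44) ≡ 41/31 mod 47. 31⁻¹ ≡ 44 (mod 47) since 31·44 = 1364 ≡ 1, so λ ≡ 18.
  x = λ² - 44 - 28 = 324 - 72 ≡ 17; y = λ·(44 - 17) - 17 ≡ 46. → (17, 46)
4P: (17, 46) + (28, 11). λ = (11 - 46)/(28 - 17) ≡ 12/11 mod 47. 11⁻¹ ≡ 30 (mod 47) since 11·30 = 330 ≡ 1, so λ ≡ 31.
  x = λ² - 17 - 28 = 961 - 45 ≡ 23; y = λ·(17 - 23) - 46 ≡ 3. → (23, 3)
5P: (23, 3) + (28, 11). λ = (11 - 3)/(28 - 23) ≡ 8/5 mod 47. 5⁻¹ ≡ 19 (mod 47) since 5·19 = 95 ≡ 1, so λ ≡ 11.
  x = λ² - 23 - 28 = 121 - 51 ≡ 23; y = λ·(23 - 23) - 3 ≡ 44. → (23, 44)
6P: (23, 44) + (28, 11). λ = (11 - 44)/(28 - 23) ≡ 14/5 mod 47. 5⁻¹ ≡ 19 (mod 47), so λ ≡ 31.
  x = λ² - 23 - 28 = 961 - 51 ≡ 17; y = λ·(23 - 17) - 44 ≡ 1. → (17, 1)
7P: (17, 1) + (28, 11). λ = (11 - 1)/(28 - 17) ≡ 10/11 mod 47. 11⁻¹ ≡ 30 (mod 47), so λ ≡ 18.
  x = λ² - 17 - 28 = 324 - 45 ≡ 44; y = λ·(17 - 44) - 1 ≡ 30. → (44, 30)
8P: (44, 30) + (28, 11). λ = (11 - 30)/(28 - 44) ≡ 28/31 mod 47. 31⁻¹ ≡ 44 (mod 47), so λ ≡ 10.
  x = λ² - 44 - 28 = 100 - 72 ≡ 28; y = λ·(44 - 28) - 30 ≡ 36. → (28, 36)
9P: (28, 36) + (28, 11): same x and y₁ ≡ -y₂, so the sum is O.
9P = O, so the order is 9.

9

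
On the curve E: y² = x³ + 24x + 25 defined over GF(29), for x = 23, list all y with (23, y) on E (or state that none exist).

x³ + 24x + 25 = 12744 ≡ 13 (mod 29).
Square roots of 13 mod 29: 10 and 19 (since 10² = 100 ≡ 13).

10, 19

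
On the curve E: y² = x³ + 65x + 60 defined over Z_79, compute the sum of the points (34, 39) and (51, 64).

(44, 16)

(34, 39) + (51, 64). λ = (64 - 39)/(51 - 34) ≡ 25/17 mod 79. 17⁻¹ ≡ 14 (mod 79) since 17·14 = 238 ≡ 1, so λ ≡ 34.
  x = λ² - 34 - 51 = 1156 - 85 ≡ 44; y = λ·(34 - 44) - 39 ≡ 16. → (44, 16)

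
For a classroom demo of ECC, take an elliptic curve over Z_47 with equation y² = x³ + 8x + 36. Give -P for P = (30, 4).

(30, 43)

-(30, 4) = (30, -4 mod 47) = (30, 43).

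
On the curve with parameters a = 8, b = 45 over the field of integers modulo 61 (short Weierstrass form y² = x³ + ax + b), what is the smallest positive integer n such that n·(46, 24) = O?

2P: tangent at (46, 24): λ = (3·46² + 8)/(2·24) ≡ 12/48. 48⁻¹ ≡ 14 (mod 61), so λ ≡ 12·14 ≡ 46.
  x = λ² - 46 - 46 = 2116 - 92 ≡ 11; y = λ·(46 - 11) - 24 ≡ 0. → (11, 0)
3P: (11, 0) + (46, 24). λ = (24 - 0)/(46 - 11) ≡ 24/35 mod 61. 35⁻¹ ≡ 7 (mod 61), so λ ≡ 46.
  x = λ² - 11 - 46 = 2116 - 57 ≡ 46; y = λ·(11 - 46) - 0 ≡ 37. → (46, 37)
4P: (46, 37) + (46, 24): same x and y₁ ≡ -y₂, so the sum is O.
4P = O, so the order is 4.

4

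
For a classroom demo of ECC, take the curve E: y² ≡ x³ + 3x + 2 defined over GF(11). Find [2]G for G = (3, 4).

(6, 4)

tangent at (3, 4): λ = (3·3² + 3)/(2·4) ≡ 8/8. 8⁻¹ ≡ 7 (mod 11) since 8·7 = 56 ≡ 1, so λ ≡ 8·7 ≡ 1.
  x = λ² - 3 - 3 = 1 - 6 ≡ 6; y = λ·(3 - 6) - 4 ≡ 4. → (6, 4)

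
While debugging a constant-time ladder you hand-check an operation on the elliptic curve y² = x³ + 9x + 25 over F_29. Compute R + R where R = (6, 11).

(4, 26)

tangent at (6, 11): λ = (3·6² + 9)/(2·11) ≡ 1/22. 22⁻¹ ≡ 4 (mod 29), so λ ≡ 1·4 ≡ 4.
  x = λ² - 6 - 6 = 16 - 12 ≡ 4; y = λ·(6 - 4) - 11 ≡ 26. → (4, 26)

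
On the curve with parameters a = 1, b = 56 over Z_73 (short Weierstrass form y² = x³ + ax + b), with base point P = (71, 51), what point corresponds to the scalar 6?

(71, 22)

Double-and-add on 6 = (110)₂. Start with P = (71, 51) for the leading 1-bit.
double: tangent at (71, 51): λ = (3·71² + 1)/(2·51) ≡ 13/29. 29⁻¹ ≡ 68 (mod 73), so λ ≡ 13·68 ≡ 8.
  x = λ² - 71 - 71 = 64 - 142 ≡ 68; y = λ·(71 - 68) - 51 ≡ 46. → (68, 46)
add P: (68, 46) + (71, 51). λ = (51 - 46)/(71 - 68) ≡ 5/3 mod 73. 3⁻¹ ≡ 49 (mod 73), so λ ≡ 26.
  x = λ² - 68 - 71 = 676 - 139 ≡ 26; y = λ·(68 - 26) - 46 ≡ 24. → (26, 24)
double: tangent at (26, 24): λ = (3·26² + 1)/(2·24) ≡ 58/48. 48⁻¹ ≡ 35 (mod 73) since 48·35 = 1680 ≡ 1, so λ ≡ 58·35 ≡ 59.
  x = λ² - 26 - 26 = 3481 - 52 ≡ 71; y = λ·(26 - 71) - 24 ≡ 22. → (71, 22)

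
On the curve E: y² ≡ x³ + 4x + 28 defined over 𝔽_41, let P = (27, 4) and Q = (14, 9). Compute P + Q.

(27, 4) + (14, 9). λ = (9 - 4)/(14 - 27) ≡ 5/28 mod 41. 28⁻¹ ≡ 22 (mod 41), so λ ≡ 28.
  x = λ² - 27 - 14 = 784 - 41 ≡ 5; y = λ·(27 - 5) - 4 ≡ 38. → (5, 38)

(5, 38)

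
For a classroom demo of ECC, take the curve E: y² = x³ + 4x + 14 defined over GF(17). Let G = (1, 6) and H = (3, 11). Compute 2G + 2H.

(6, 4)

First 2G:
Repeated addition: build up to 2G.
2G: tangent at (1, 6): λ = (3·1² + 4)/(2·6) ≡ 7/12. 12⁻¹ ≡ 10 (mod 17) since 12·10 = 120 ≡ 1, so λ ≡ 7·10 ≡ 2.
  x = λ² - 1 - 1 = 4 - 2 ≡ 2; y = λ·(1 - 2) - 6 ≡ 9. → (2, 9)
2G = (2, 9).
Next 2H:
Repeated addition: build up to 2H.
2H: tangent at (3, 11): λ = (3·3² + 4)/(2·11) ≡ 14/5. 5⁻¹ ≡ 7 (mod 17) since 5·7 = 35 ≡ 1, so λ ≡ 14·7 ≡ 13.
  x = λ² - 3 - 3 = 169 - 6 ≡ 10; y = λ·(3 - 10) - 11 ≡ 0. → (10, 0)
2H = (10, 0).
Finally 2G + 2H:
(2, 9) + (10, 0). λ = (0 - 9)/(10 - 2) ≡ 8/8 mod 17. 8⁻¹ ≡ 15 (mod 17), so λ ≡ 1.
  x = λ² - 2 - 10 = 1 - 12 ≡ 6; y = λ·(2 - 6) - 9 ≡ 4. → (6, 4)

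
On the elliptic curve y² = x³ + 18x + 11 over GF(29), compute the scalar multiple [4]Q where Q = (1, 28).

(8, 0)

Double-and-add on 4 = (100)₂. Start with Q = (1, 28) for the leading 1-bit.
double: tangent at (1, 28): λ = (3·1² + 18)/(2·28) ≡ 21/27. 27⁻¹ ≡ 14 (mod 29), so λ ≡ 21·14 ≡ 4.
  x = λ² - 1 - 1 = 16 - 2 ≡ 14; y = λ·(1 - 14) - 28 ≡ 7. → (14, 7)
double: tangent at (14, 7): λ = (3·14² + 18)/(2·7) ≡ 26/14. 14⁻¹ ≡ 27 (mod 29), so λ ≡ 26·27 ≡ 6.
  x = λ² - 14 - 14 = 36 - 28 ≡ 8; y = λ·(14 - 8) - 7 ≡ 0. → (8, 0)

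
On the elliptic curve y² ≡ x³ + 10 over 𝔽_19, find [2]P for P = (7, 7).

(6, 13)

tangent at (7, 7): λ = (3·7² + 0)/(2·7) ≡ 14/14. 14⁻¹ ≡ 15 (mod 19), so λ ≡ 14·15 ≡ 1.
  x = λ² - 7 - 7 = 1 - 14 ≡ 6; y = λ·(7 - 6) - 7 ≡ 13. → (6, 13)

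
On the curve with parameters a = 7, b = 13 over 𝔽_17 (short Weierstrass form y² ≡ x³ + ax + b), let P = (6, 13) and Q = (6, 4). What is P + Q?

The two points share x = 6 and their y-coordinates satisfy 13 + 4 ≡ 0 (mod 17), so they are inverses. Their sum is ∞.

O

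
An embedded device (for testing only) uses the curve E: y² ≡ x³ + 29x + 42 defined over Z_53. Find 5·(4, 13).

(48, 14)

Write P = (4, 13).
Double-and-add on 5 = (101)₂. Start with P = (4, 13) for the leading 1-bit.
double: tangent at (4, 13): λ = (3·4² + 29)/(2·13) ≡ 24/26. 26⁻¹ ≡ 51 (mod 53), so λ ≡ 24·51 ≡ 5.
  x = λ² - 4 - 4 = 25 - 8 ≡ 17; y = λ·(4 - 17) - 13 ≡ 28. → (17, 28)
double: tangent at (17, 28): λ = (3·17² + 29)/(2·28) ≡ 48/3. 3⁻¹ ≡ 18 (mod 53) since 3·18 = 54 ≡ 1, so λ ≡ 48·18 ≡ 16.
  x = λ² - 17 - 17 = 256 - 34 ≡ 10; y = λ·(17 - 10) - 28 ≡ 31. → (10, 31)
add P: (10, 31) + (4, 13). λ = (13 - 31)/(4 - 10) ≡ 35/47 mod 53. 47⁻¹ ≡ 44 (mod 53), so λ ≡ 3.
  x = λ² - 10 - 4 = 9 - 14 ≡ 48; y = λ·(10 - 48) - 31 ≡ 14. → (48, 14)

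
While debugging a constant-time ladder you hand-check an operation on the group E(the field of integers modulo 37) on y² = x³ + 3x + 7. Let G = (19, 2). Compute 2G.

tangent at (19, 2): λ = (3·19² + 3)/(2·2) ≡ 13/4. 4⁻¹ ≡ 28 (mod 37), so λ ≡ 13·28 ≡ 31.
  x = λ² - 19 - 19 = 961 - 38 ≡ 35; y = λ·(19 - 35) - 2 ≡ 20. → (35, 20)

(35, 20)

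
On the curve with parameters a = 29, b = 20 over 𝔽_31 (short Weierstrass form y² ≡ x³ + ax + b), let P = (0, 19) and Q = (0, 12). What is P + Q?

O

The two points share x = 0 and their y-coordinates satisfy 19 + 12 ≡ 0 (mod 31), so they are inverses. Their sum is 𝒪.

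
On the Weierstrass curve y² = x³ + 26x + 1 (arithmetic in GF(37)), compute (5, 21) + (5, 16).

O

The two points share x = 5 and their y-coordinates satisfy 21 + 16 ≡ 0 (mod 37), so they are inverses. Their sum is O.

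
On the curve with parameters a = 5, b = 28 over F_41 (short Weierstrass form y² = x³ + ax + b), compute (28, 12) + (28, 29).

The two points share x = 28 and their y-coordinates satisfy 12 + 29 ≡ 0 (mod 41), so they are inverses. Their sum is ∞.

O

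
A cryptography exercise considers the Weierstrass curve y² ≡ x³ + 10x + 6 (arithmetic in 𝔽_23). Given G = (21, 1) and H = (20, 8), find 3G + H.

(17, 12)

First 3G:
Repeated addition: build up to 3G.
2G: tangent at (21, 1): λ = (3·21² + 10)/(2·1) ≡ 22/2. 2⁻¹ ≡ 12 (mod 23), so λ ≡ 22·12 ≡ 11.
  x = λ² - 21 - 21 = 121 - 42 ≡ 10; y = λ·(21 - 10) - 1 ≡ 5. → (10, 5)
3G: (10, 5) + (21, 1). λ = (1 - 5)/(21 - 10) ≡ 19/11 mod 23. 11⁻¹ ≡ 21 (mod 23) since 11·21 = 231 ≡ 1, so λ ≡ 8.
  x = λ² - 10 - 21 = 64 - 31 ≡ 10; y = λ·(10 - 10) - 5 ≡ 18. → (10, 18)
3G = (10, 18).
Finally 3G + H:
(10, 18) + (20, 8). λ = (8 - 18)/(20 - 10) ≡ 13/10 mod 23. 10⁻¹ ≡ 7 (mod 23), so λ ≡ 22.
  x = λ² - 10 - 20 = 484 - 30 ≡ 17; y = λ·(10 - 17) - 18 ≡ 12. → (17, 12)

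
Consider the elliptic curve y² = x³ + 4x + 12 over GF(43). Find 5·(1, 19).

(8, 30)

Write G = (1, 19).
Repeated addition: build up to 5G.
2G: tangent at (1, 19): λ = (3·1² + 4)/(2·19) ≡ 7/38. 38⁻¹ ≡ 17 (mod 43), so λ ≡ 7·17 ≡ 33.
  x = λ² - 1 - 1 = 1089 - 2 ≡ 12; y = λ·(1 - 12) - 19 ≡ 5. → (12, 5)
3G: (12, 5) + (1, 19). λ = (19 - 5)/(1 - 12) ≡ 14/32 mod 43. 32⁻¹ ≡ 39 (mod 43), so λ ≡ 30.
  x = λ² - 12 - 1 = 900 - 13 ≡ 27; y = λ·(12 - 27) - 5 ≡ 18. → (27, 18)
4G: (27, 18) + (1, 19). λ = (19 - 18)/(1 - 27) ≡ 1/17 mod 43. 17⁻¹ ≡ 38 (mod 43) since 17·38 = 646 ≡ 1, so λ ≡ 38.
  x = λ² - 27 - 1 = 1444 - 28 ≡ 40; y = λ·(27 - 40) - 18 ≡ 4. → (40, 4)
5G: (40, 4) + (1, 19). λ = (19 - 4)/(1 - 40) ≡ 15/4 mod 43. 4⁻¹ ≡ 11 (mod 43) since 4·11 = 44 ≡ 1, so λ ≡ 36.
  x = λ² - 40 - 1 = 1296 - 41 ≡ 8; y = λ·(40 - 8) - 4 ≡ 30. → (8, 30)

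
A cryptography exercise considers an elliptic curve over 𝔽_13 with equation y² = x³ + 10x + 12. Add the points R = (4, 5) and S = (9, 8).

(4, 5) + (9, 8). λ = (8 - 5)/(9 - 4) ≡ 3/5 mod 13. 5⁻¹ ≡ 8 (mod 13), so λ ≡ 11.
  x = λ² - 4 - 9 = 121 - 13 ≡ 4; y = λ·(4 - 4) - 5 ≡ 8. → (4, 8)

(4, 8)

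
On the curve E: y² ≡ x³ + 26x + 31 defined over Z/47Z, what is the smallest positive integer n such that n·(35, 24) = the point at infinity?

2P: tangent at (35, 24): λ = (3·35² + 26)/(2·24) ≡ 35/1. 1⁻¹ ≡ 1 (mod 47) since 1·1 = 1 ≡ 1, so λ ≡ 35·1 ≡ 35.
  x = λ² - 35 - 35 = 1225 - 70 ≡ 27; y = λ·(35 - 27) - 24 ≡ 21. → (27, 21)
3P: (27, 21) + (35, 24). λ = (24 - 21)/(35 - 27) ≡ 3/8 mod 47. 8⁻¹ ≡ 6 (mod 47), so λ ≡ 18.
  x = λ² - 27 - 35 = 324 - 62 ≡ 27; y = λ·(27 - 27) - 21 ≡ 26. → (27, 26)
4P: (27, 26) + (35, 24). λ = (24 - 26)/(35 - 27) ≡ 45/8 mod 47. 8⁻¹ ≡ 6 (mod 47) since 8·6 = 48 ≡ 1, so λ ≡ 35.
  x = λ² - 27 - 35 = 1225 - 62 ≡ 35; y = λ·(27 - 35) - 26 ≡ 23. → (35, 23)
5P: (35, 23) + (35, 24): same x and y₁ ≡ -y₂, so the sum is the point at infinity.
5P = the point at infinity, so the order is 5.

5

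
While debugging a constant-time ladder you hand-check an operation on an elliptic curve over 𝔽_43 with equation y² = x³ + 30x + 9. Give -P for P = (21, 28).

-(21, 28) = (21, -28 mod 43) = (21, 15).

(21, 15)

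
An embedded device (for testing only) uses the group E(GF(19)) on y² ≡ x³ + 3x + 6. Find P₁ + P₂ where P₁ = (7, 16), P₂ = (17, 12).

(7, 16) + (17, 12). λ = (12 - 16)/(17 - 7) ≡ 15/10 mod 19. 10⁻¹ ≡ 2 (mod 19), so λ ≡ 11.
  x = λ² - 7 - 17 = 121 - 24 ≡ 2; y = λ·(7 - 2) - 16 ≡ 1. → (2, 1)

(2, 1)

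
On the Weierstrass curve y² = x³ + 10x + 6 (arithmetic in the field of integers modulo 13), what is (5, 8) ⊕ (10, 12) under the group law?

(8, 0)

(5, 8) + (10, 12). λ = (12 - 8)/(10 - 5) ≡ 4/5 mod 13. 5⁻¹ ≡ 8 (mod 13) since 5·8 = 40 ≡ 1, so λ ≡ 6.
  x = λ² - 5 - 10 = 36 - 15 ≡ 8; y = λ·(5 - 8) - 8 ≡ 0. → (8, 0)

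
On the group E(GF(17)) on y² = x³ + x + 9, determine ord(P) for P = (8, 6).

5

2P: tangent at (8, 6): λ = (3·8² + 1)/(2·6) ≡ 6/12. 12⁻¹ ≡ 10 (mod 17) since 12·10 = 120 ≡ 1, so λ ≡ 6·10 ≡ 9.
  x = λ² - 8 - 8 = 81 - 16 ≡ 14; y = λ·(8 - 14) - 6 ≡ 8. → (14, 8)
3P: (14, 8) + (8, 6). λ = (6 - 8)/(8 - 14) ≡ 15/11 mod 17. 11⁻¹ ≡ 14 (mod 17), so λ ≡ 6.
  x = λ² - 14 - 8 = 36 - 22 ≡ 14; y = λ·(14 - 14) - 8 ≡ 9. → (14, 9)
4P: (14, 9) + (8, 6). λ = (6 - 9)/(8 - 14) ≡ 14/11 mod 17. 11⁻¹ ≡ 14 (mod 17) since 11·14 = 154 ≡ 1, so λ ≡ 9.
  x = λ² - 14 - 8 = 81 - 22 ≡ 8; y = λ·(14 - 8) - 9 ≡ 11. → (8, 11)
5P: (8, 11) + (8, 6): same x and y₁ ≡ -y₂, so the sum is ∞.
5P = ∞, so the order is 5.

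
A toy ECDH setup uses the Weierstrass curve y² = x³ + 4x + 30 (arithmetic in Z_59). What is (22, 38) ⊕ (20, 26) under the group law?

(53, 12)

(22, 38) + (20, 26). λ = (26 - 38)/(20 - 22) ≡ 47/57 mod 59. 57⁻¹ ≡ 29 (mod 59), so λ ≡ 6.
  x = λ² - 22 - 20 = 36 - 42 ≡ 53; y = λ·(22 - 53) - 38 ≡ 12. → (53, 12)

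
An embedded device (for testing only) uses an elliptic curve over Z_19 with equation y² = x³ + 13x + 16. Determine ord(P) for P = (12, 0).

2

2P: (12, 0) + (12, 0): same x and y₁ ≡ -y₂, so the sum is 𝒪.
2P = 𝒪, so the order is 2.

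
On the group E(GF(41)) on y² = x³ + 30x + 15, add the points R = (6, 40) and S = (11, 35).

(25, 20)

(6, 40) + (11, 35). λ = (35 - 40)/(11 - 6) ≡ 36/5 mod 41. 5⁻¹ ≡ 33 (mod 41) since 5·33 = 165 ≡ 1, so λ ≡ 40.
  x = λ² - 6 - 11 = 1600 - 17 ≡ 25; y = λ·(6 - 25) - 40 ≡ 20. → (25, 20)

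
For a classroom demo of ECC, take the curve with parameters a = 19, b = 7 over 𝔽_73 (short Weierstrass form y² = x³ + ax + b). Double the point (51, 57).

(68, 15)

tangent at (51, 57): λ = (3·51² + 19)/(2·57) ≡ 11/41. 41⁻¹ ≡ 57 (mod 73) since 41·57 = 2337 ≡ 1, so λ ≡ 11·57 ≡ 43.
  x = λ² - 51 - 51 = 1849 - 102 ≡ 68; y = λ·(51 - 68) - 57 ≡ 15. → (68, 15)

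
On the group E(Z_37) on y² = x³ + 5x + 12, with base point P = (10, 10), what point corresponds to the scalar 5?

Double-and-add on 5 = (101)₂. Start with P = (10, 10) for the leading 1-bit.
double: tangent at (10, 10): λ = (3·10² + 5)/(2·10) ≡ 9/20. 20⁻¹ ≡ 13 (mod 37), so λ ≡ 9·13 ≡ 6.
  x = λ² - 10 - 10 = 36 - 20 ≡ 16; y = λ·(10 - 16) - 10 ≡ 28. → (16, 28)
double: tangent at (16, 28): λ = (3·16² + 5)/(2·28) ≡ 33/19. 19⁻¹ ≡ 2 (mod 37), so λ ≡ 33·2 ≡ 29.
  x = λ² - 16 - 16 = 841 - 32 ≡ 32; y = λ·(16 - 32) - 28 ≡ 26. → (32, 26)
add P: (32, 26) + (10, 10). λ = (10 - 26)/(10 - 32) ≡ 21/15 mod 37. 15⁻¹ ≡ 5 (mod 37) since 15·5 = 75 ≡ 1, so λ ≡ 31.
  x = λ² - 32 - 10 = 961 - 42 ≡ 31; y = λ·(32 - 31) - 26 ≡ 5. → (31, 5)

(31, 5)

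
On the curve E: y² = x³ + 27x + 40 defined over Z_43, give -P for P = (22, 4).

-(22, 4) = (22, -4 mod 43) = (22, 39).

(22, 39)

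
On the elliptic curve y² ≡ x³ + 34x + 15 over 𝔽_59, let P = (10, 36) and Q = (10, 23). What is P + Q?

O

The two points share x = 10 and their y-coordinates satisfy 36 + 23 ≡ 0 (mod 59), so they are inverses. Their sum is O.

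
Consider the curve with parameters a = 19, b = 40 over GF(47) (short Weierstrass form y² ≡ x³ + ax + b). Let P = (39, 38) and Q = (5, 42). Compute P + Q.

(39, 38) + (5, 42). λ = (42 - 38)/(5 - 39) ≡ 4/13 mod 47. 13⁻¹ ≡ 29 (mod 47), so λ ≡ 22.
  x = λ² - 39 - 5 = 484 - 44 ≡ 17; y = λ·(39 - 17) - 38 ≡ 23. → (17, 23)

(17, 23)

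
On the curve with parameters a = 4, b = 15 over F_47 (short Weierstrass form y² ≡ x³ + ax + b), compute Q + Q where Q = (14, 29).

(8, 29)

tangent at (14, 29): λ = (3·14² + 4)/(2·29) ≡ 28/11. 11⁻¹ ≡ 30 (mod 47) since 11·30 = 330 ≡ 1, so λ ≡ 28·30 ≡ 41.
  x = λ² - 14 - 14 = 1681 - 28 ≡ 8; y = λ·(14 - 8) - 29 ≡ 29. → (8, 29)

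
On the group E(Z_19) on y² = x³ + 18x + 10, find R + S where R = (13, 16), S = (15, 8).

(7, 17)

(13, 16) + (15, 8). λ = (8 - 16)/(15 - 13) ≡ 11/2 mod 19. 2⁻¹ ≡ 10 (mod 19), so λ ≡ 15.
  x = λ² - 13 - 15 = 225 - 28 ≡ 7; y = λ·(13 - 7) - 16 ≡ 17. → (7, 17)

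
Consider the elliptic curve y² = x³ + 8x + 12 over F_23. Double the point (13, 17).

(22, 7)

tangent at (13, 17): λ = (3·13² + 8)/(2·17) ≡ 9/11. 11⁻¹ ≡ 21 (mod 23), so λ ≡ 9·21 ≡ 5.
  x = λ² - 13 - 13 = 25 - 26 ≡ 22; y = λ·(13 - 22) - 17 ≡ 7. → (22, 7)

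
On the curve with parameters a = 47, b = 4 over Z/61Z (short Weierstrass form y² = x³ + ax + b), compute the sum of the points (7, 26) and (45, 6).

(7, 26) + (45, 6). λ = (6 - 26)/(45 - 7) ≡ 41/38 mod 61. 38⁻¹ ≡ 53 (mod 61), so λ ≡ 38.
  x = λ² - 7 - 45 = 1444 - 52 ≡ 50; y = λ·(7 - 50) - 26 ≡ 48. → (50, 48)

(50, 48)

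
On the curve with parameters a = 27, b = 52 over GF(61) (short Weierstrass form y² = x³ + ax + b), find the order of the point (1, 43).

8

2P: tangent at (1, 43): λ = (3·1² + 27)/(2·43) ≡ 30/25. 25⁻¹ ≡ 22 (mod 61), so λ ≡ 30·22 ≡ 50.
  x = λ² - 1 - 1 = 2500 - 2 ≡ 58; y = λ·(1 - 58) - 43 ≡ 35. → (58, 35)
3P: (58, 35) + (1, 43). λ = (43 - 35)/(1 - 58) ≡ 8/4 mod 61. 4⁻¹ ≡ 46 (mod 61) since 4·46 = 184 ≡ 1, so λ ≡ 2.
  x = λ² - 58 - 1 = 4 - 59 ≡ 6; y = λ·(58 - 6) - 35 ≡ 8. → (6, 8)
4P: (6, 8) + (1, 43). λ = (43 - 8)/(1 - 6) ≡ 35/56 mod 61. 56⁻¹ ≡ 12 (mod 61) since 56·12 = 672 ≡ 1, so λ ≡ 54.
  x = λ² - 6 - 1 = 2916 - 7 ≡ 42; y = λ·(6 - 42) - 8 ≡ 0. → (42, 0)
5P: (42, 0) + (1, 43). λ = (43 - 0)/(1 - 42) ≡ 43/20 mod 61. 20⁻¹ ≡ 58 (mod 61) since 20·58 = 1160 ≡ 1, so λ ≡ 54.
  x = λ² - 42 - 1 = 2916 - 43 ≡ 6; y = λ·(42 - 6) - 0 ≡ 53. → (6, 53)
6P: (6, 53) + (1, 43). λ = (43 - 53)/(1 - 6) ≡ 51/56 mod 61. 56⁻¹ ≡ 12 (mod 61), so λ ≡ 2.
  x = λ² - 6 - 1 = 4 - 7 ≡ 58; y = λ·(6 - 58) - 53 ≡ 26. → (58, 26)
7P: (58, 26) + (1, 43). λ = (43 - 26)/(1 - 58) ≡ 17/4 mod 61. 4⁻¹ ≡ 46 (mod 61), so λ ≡ 50.
  x = λ² - 58 - 1 = 2500 - 59 ≡ 1; y = λ·(58 - 1) - 26 ≡ 18. → (1, 18)
8P: (1, 18) + (1, 43): same x and y₁ ≡ -y₂, so the sum is O.
8P = O, so the order is 8.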